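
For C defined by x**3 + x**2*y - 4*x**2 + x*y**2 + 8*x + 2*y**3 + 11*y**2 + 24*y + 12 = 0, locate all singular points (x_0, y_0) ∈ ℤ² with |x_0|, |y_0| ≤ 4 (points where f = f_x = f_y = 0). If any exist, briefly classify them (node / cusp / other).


Singular points: {(2, -2)}; classification: cusp.

Compute partial derivatives:
  f_x = 3*x**2 + 2*x*y - 8*x + y**2 + 8.
  f_y = x**2 + 2*x*y + 6*y**2 + 22*y + 24.
Scan x_0 ∈ {−4, ..., 4}. For each x_0, f_y(x_0, y) is a polynomial in y; find its integer roots y ∈ {−4, ..., 4}, then test f_x and f at those candidates.
  x = -4: f_y(-4, y) = 6*y**2 + 14*y + 40; no integer root y with |y| ≤ 4.
  x = -3: f_y(-3, y) = 6*y**2 + 16*y + 33; no integer root y with |y| ≤ 4.
  x = -2: f_y(-2, y) = 6*y**2 + 18*y + 28; no integer root y with |y| ≤ 4.
  x = -1: f_y(-1, y) = 6*y**2 + 20*y + 25; no integer root y with |y| ≤ 4.
  x = 0: f_y(0, y) = 6*y**2 + 22*y + 24; no integer root y with |y| ≤ 4.
  x = 1: f_y(1, y) = 6*y**2 + 24*y + 25; no integer root y with |y| ≤ 4.
  x = 2: f_y(2, y) = 6*y**2 + 26*y + 28; vanishes at y ∈ {-2}. (2, -2): f_x = 0, f = 0 — SINGULAR.
  x = 3: f_y(3, y) = 6*y**2 + 28*y + 33; no integer root y with |y| ≤ 4.
  x = 4: f_y(4, y) = 6*y**2 + 30*y + 40; no integer root y with |y| ≤ 4.
Only singular point on the grid: (2, -2).
Classify: substitute x = 2 + u, y = -2 + v and expand: f = u**3 + u**2*v + u*v**2 + 2*v**3 + v**2.
No constant or linear terms (consistent with a singular point). Quadratic part: v**2. Cubic part: u**3 + u**2*v + u*v**2 + 2*v**3.
The quadratic part v**2 is a perfect square, so there is a single (double) tangent line v = 0, i.e. y = -2. Restricting the cubic part to that line (v = 0) leaves u**3 ≠ 0, so f is not divisible by v and the branch is v² ≈ -u**3 to lowest order — this is a cusp.
Classification: cusp.


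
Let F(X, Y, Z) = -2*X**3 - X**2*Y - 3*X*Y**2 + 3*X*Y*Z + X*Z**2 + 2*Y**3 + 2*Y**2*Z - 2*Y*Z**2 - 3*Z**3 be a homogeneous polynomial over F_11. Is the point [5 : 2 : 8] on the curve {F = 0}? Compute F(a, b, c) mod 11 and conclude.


F(5,2,8) ≡ 6 (mod 11); P is NOT on the curve.

Evaluate F(5, 2, 8) term-by-term (mod 11).
  -2*X**3 ↦ -2·125·1·1 = -250
  -X**2*Y ↦ -1·25·2·1 = -50
  -3*X*Y**2 ↦ -3·5·4·1 = -60
  3*X*Y*Z ↦ 3·5·2·8 = 240
  X*Z**2 ↦ 1·5·1·64 = 320
  2*Y**3 ↦ 2·1·8·1 = 16
  2*Y**2*Z ↦ 2·1·4·8 = 64
  -2*Y*Z**2 ↦ -2·1·2·64 = -256
  -3*Z**3 ↦ -3·1·1·512 = -1536
Sum: F(5, 2, 8) = (-250) + (-50) + (-60) + (240) + (320) + (16) + (64) + (-256) + (-1536) = -1512.
Reducing mod 11: -1512 ≡ 6 (mod 11).
Since F(a, b, c) ≡ 6 ≠ 0 (mod 11), P does NOT lie on the curve.


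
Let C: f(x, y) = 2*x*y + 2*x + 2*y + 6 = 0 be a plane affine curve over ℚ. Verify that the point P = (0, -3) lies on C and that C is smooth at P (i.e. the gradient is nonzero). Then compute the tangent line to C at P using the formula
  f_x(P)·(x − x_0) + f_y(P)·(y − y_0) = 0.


Tangent line at P: -4*x + 2*y + 6 = 0.

Step 1: f(0, -3) = 0, so P lies on C.
Step 2: partial derivatives
  f_x(x, y) = 2*y + 2, f_y(x, y) = 2*x + 2.
  f_x(P) = -4, f_y(P) = 2 (gradient nonzero, so P is smooth).
Step 3: tangent line at P: -4·(x − 0) + 2·(y − -3) = 0.
Expanding: -4*x + 2*y + 6 = 0.


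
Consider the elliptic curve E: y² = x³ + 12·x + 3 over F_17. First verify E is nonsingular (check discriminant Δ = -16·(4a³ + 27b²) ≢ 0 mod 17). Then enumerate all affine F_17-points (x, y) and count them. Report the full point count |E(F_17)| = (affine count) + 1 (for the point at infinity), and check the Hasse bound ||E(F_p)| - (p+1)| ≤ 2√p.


Affine points = {(1, 4), (1, 13), (2, 1), (2, 16), (3, 7), (3, 10), (4, 8), (4, 9), (5, 1), (5, 16), (6, 6), (6, 11), (8, 4), (8, 13), (10, 1), (10, 16), (11, 2), (11, 15), (14, 5), (14, 12)}; affine count = 20; |E(F_17)| = 21.

Discriminant check: Δ ∝ 4a³ + 27b² = 4·12³ + 27·3² = 4·1728 + 27·9 ≡ 15 (mod 17). Nonzero ⇒ E is nonsingular.
For each x ∈ F_17, compute rhs = x³ + 12·x + 3 mod 17, then count y ∈ F_17 with y² ≡ rhs.
  x = 0: rhs = 3, matching y values: none (0 points).
  x = 1: rhs = 16, matching y values: 4, 13 (2 points).
  x = 2: rhs = 1, matching y values: 1, 16 (2 points).
  x = 3: rhs = 15, matching y values: 7, 10 (2 points).
  x = 4: rhs = 13, matching y values: 8, 9 (2 points).
  x = 5: rhs = 1, matching y values: 1, 16 (2 points).
  x = 6: rhs = 2, matching y values: 6, 11 (2 points).
  x = 7: rhs = 5, matching y values: none (0 points).
  x = 8: rhs = 16, matching y values: 4, 13 (2 points).
  x = 9: rhs = 7, matching y values: none (0 points).
  x = 10: rhs = 1, matching y values: 1, 16 (2 points).
  x = 11: rhs = 4, matching y values: 2, 15 (2 points).
  x = 12: rhs = 5, matching y values: none (0 points).
  x = 13: rhs = 10, matching y values: none (0 points).
  x = 14: rhs = 8, matching y values: 5, 12 (2 points).
  x = 15: rhs = 5, matching y values: none (0 points).
  x = 16: rhs = 7, matching y values: none (0 points).
Total affine count: 20.
Full point count |E(F_17)| = 20 + 1 = 21.
Hasse bound: |21 − (17+1)| = |3| = 3 ≤ 2√17 ≈ 8.2462 ✓.


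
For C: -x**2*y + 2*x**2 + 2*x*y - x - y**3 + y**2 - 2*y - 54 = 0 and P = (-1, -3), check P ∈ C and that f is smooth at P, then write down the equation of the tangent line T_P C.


Tangent line at P: -17*x - 38*y - 131 = 0.

Step 1: f(-1, -3) = 0, so P lies on C.
Step 2: partial derivatives
  f_x(x, y) = -2*x*y + 4*x + 2*y - 1, f_y(x, y) = -x**2 + 2*x - 3*y**2 + 2*y - 2.
  f_x(P) = -17, f_y(P) = -38 (gradient nonzero, so P is smooth).
Step 3: tangent line at P: -17·(x − -1) + -38·(y − -3) = 0.
Expanding: -17*x - 38*y - 131 = 0.


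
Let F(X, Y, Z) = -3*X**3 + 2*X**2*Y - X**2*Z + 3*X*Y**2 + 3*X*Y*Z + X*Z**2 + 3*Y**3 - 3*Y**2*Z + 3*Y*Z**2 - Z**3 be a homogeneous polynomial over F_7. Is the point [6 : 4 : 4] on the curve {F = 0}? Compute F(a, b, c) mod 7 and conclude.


F(6,4,4) ≡ 2 (mod 7); P is NOT on the curve.

Evaluate F(6, 4, 4) term-by-term (mod 7).
  -3*X**3 ↦ -3·216·1·1 = -648
  2*X**2*Y ↦ 2·36·4·1 = 288
  -X**2*Z ↦ -1·36·1·4 = -144
  3*X*Y**2 ↦ 3·6·16·1 = 288
  3*X*Y*Z ↦ 3·6·4·4 = 288
  X*Z**2 ↦ 1·6·1·16 = 96
  3*Y**3 ↦ 3·1·64·1 = 192
  -3*Y**2*Z ↦ -3·1·16·4 = -192
  3*Y*Z**2 ↦ 3·1·4·16 = 192
  -Z**3 ↦ -1·1·1·64 = -64
Sum: F(6, 4, 4) = (-648) + (288) + (-144) + (288) + (288) + (96) + (192) + (-192) + (192) + (-64) = 296.
Reducing mod 7: 296 ≡ 2 (mod 7).
Since F(a, b, c) ≡ 2 ≠ 0 (mod 7), P does NOT lie on the curve.


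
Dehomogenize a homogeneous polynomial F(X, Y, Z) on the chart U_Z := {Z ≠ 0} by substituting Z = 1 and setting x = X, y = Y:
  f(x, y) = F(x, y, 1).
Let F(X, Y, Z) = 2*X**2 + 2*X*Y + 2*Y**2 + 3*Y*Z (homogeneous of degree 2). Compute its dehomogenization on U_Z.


f(x, y) = 2*x**2 + 2*x*y + 2*y**2 + 3*y

On U_Z we set Z = 1. Each monomial c·X^i·Y^j·Z^k in F becomes c·x^i·y^j·1^k = c·x^i·y^j.
Substituting Z = 1: F(X, Y, 1) = 2*x**2 + 2*x*y + 2*y**2 + 3*y.
Note: deg(f) ≤ deg(F) = 2; strict inequality happens when F is divisible by Z (lost terms).


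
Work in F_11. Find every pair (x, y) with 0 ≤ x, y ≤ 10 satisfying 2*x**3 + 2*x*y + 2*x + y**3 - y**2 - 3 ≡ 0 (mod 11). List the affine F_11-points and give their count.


Affine F_11-points: {(2, 10), (3, 5), (3, 9), (5, 5), (6, 3), (6, 6), (7, 7), (10, 4)}; count = 8.

For each of the 121 pairs (x, y) ∈ F_11², evaluate f(x, y) mod 11. Record the zeros.
  x = 0: [0↦8, 1↦8, 2↦1, 3↦4, 4↦1, 5↦9, 6↦1, 7↦5, 8↦5, 9↦7, 10↦6]  zeros at y ∈ ∅
  x = 1: [0↦1, 1↦3, 2↦9, 3↦3, 4↦2, 5↦1, 6↦6, 7↦1, 8↦3, 9↦7, 10↦8]  zeros at y ∈ ∅
  x = 2: [0↦6, 1↦10, 2↦7, 3↦3, 4↦4, 5↦5, 6↦1, 7↦9, 8↦2, 9↦8, 10↦0]  zeros at y ∈ {10}
  x = 3: [0↦2, 1↦8, 2↦7, 3↦5, 4↦8, 5↦0, 6↦9, 7↦8, 8↦3, 9↦0, 10↦5]  zeros at y ∈ {5, 9}
  x = 4: [0↦1, 1↦9, 2↦10, 3↦10, 4↦4, 5↦9, 6↦9, 7↦10, 8↦7, 9↦6, 10↦2]  zeros at y ∈ ∅
  x = 5: [0↦4, 1↦3, 2↦6, 3↦8, 4↦4, 5↦0, 6↦2, 7↦5, 8↦4, 9↦5, 10↦3]  zeros at y ∈ {5}
  x = 6: [0↦1, 1↦2, 2↦7, 3↦0, 4↦9, 5↦7, 6↦0, 7↦5, 8↦6, 9↦9, 10↦9]  zeros at y ∈ {3, 6}
  x = 7: [0↦4, 1↦7, 2↦3, 3↦9, 4↦9, 5↦9, 6↦4, 7↦0, 8↦3, 9↦8, 10↦10]  zeros at y ∈ {7}
  x = 8: [0↦3, 1↦8, 2↦6, 3↦3, 4↦5, 5↦7, 6↦4, 7↦2, 8↦7, 9↦3, 10↦7]  zeros at y ∈ ∅
  x = 9: [0↦10, 1↦6, 2↦6, 3↦5, 4↦9, 5↦2, 6↦1, 7↦1, 8↦8, 9↦6, 10↦1]  zeros at y ∈ ∅
  x = 10: [0↦4, 1↦2, 2↦4, 3↦5, 4↦0, 5↦6, 6↦7, 7↦9, 8↦7, 9↦7, 10↦4]  zeros at y ∈ {4}
Collecting zeros: affine points = {(2, 10), (3, 5), (3, 9), (5, 5), (6, 3), (6, 6), (7, 7), (10, 4)}.
Total count |C(F_11)_aff| = 8.


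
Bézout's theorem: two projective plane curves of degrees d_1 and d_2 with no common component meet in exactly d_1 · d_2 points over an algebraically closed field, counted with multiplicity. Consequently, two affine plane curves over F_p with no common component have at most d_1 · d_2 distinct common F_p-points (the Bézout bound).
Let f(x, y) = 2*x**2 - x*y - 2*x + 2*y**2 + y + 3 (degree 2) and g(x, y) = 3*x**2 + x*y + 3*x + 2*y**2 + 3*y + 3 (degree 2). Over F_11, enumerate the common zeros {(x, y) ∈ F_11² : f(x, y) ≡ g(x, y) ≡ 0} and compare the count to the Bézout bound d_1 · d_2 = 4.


Common zeros: ∅; count = 0; Bézout bound = 4.

deg(f) = 2, deg(g) = 2, so Bézout bound = 4.
Scan x ∈ F_11. For each x, list the y ∈ F_11 with f(x, y) ≡ 0 and those with g(x, y) ≡ 0 (mod 11); the common zeros in that column are the intersection.
  x = 0: f ≡ 0 at y ∈ ∅; g ≡ 0 at y ∈ ∅; common: ∅.
  x = 1: f ≡ 0 at y ∈ {2, 9}; g ≡ 0 at y ∈ ∅; common: ∅.
  x = 2: f ≡ 0 at y ∈ {3}; g ≡ 0 at y ∈ {7}; common: ∅.
  x = 3: f ≡ 0 at y ∈ {5, 7}; g ≡ 0 at y ∈ ∅; common: ∅.
  x = 4: f ≡ 0 at y ∈ ∅; g ≡ 0 at y ∈ ∅; common: ∅.
  x = 5: f ≡ 0 at y ∈ ∅; g ≡ 0 at y ∈ ∅; common: ∅.
  x = 6: f ≡ 0 at y ∈ {3, 5}; g ≡ 0 at y ∈ ∅; common: ∅.
  x = 7: f ≡ 0 at y ∈ {7}; g ≡ 0 at y ∈ ∅; common: ∅.
  x = 8: f ≡ 0 at y ∈ {1, 8}; g ≡ 0 at y ∈ ∅; common: ∅.
  x = 9: f ≡ 0 at y ∈ ∅; g ≡ 0 at y ∈ ∅; common: ∅.
  x = 10: f ≡ 0 at y ∈ {1, 9}; g ≡ 0 at y ∈ ∅; common: ∅.
Collecting: common zeros = ∅, so the count is 0.
Comparison with the Bézout bound: 0 ≤ 4 = deg(f)·deg(g), as expected for curves with no common component (the affine F_11-count falls short of the bound because intersections may lie at infinity, over extension fields, or carry multiplicity).


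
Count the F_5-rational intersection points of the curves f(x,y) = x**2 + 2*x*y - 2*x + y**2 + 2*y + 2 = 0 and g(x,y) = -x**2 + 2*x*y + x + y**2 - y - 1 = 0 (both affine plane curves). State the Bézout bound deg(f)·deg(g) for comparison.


Common zeros: ∅; count = 0; Bézout bound = 4.

deg(f) = 2, deg(g) = 2, so Bézout bound = 4.
Scan x ∈ F_5. For each x, list the y ∈ F_5 with f(x, y) ≡ 0 and those with g(x, y) ≡ 0 (mod 5); the common zeros in that column are the intersection.
  x = 0: f ≡ 0 at y ∈ {1, 2}; g ≡ 0 at y ∈ {3}; common: ∅.
  x = 1: f ≡ 0 at y ∈ ∅; g ≡ 0 at y ∈ {2}; common: ∅.
  x = 2: f ≡ 0 at y ∈ ∅; g ≡ 0 at y ∈ {3, 4}; common: ∅.
  x = 3: f ≡ 0 at y ∈ {0, 2}; g ≡ 0 at y ∈ ∅; common: ∅.
  x = 4: f ≡ 0 at y ∈ {0}; g ≡ 0 at y ∈ {1, 2}; common: ∅.
Collecting: common zeros = ∅, so the count is 0.
Comparison with the Bézout bound: 0 ≤ 4 = deg(f)·deg(g), as expected for curves with no common component (the affine F_5-count falls short of the bound because intersections may lie at infinity, over extension fields, or carry multiplicity).


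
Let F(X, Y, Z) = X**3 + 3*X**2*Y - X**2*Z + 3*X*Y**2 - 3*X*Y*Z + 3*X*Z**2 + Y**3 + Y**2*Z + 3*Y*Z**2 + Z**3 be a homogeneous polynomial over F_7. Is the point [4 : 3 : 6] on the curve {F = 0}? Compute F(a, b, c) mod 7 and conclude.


F(4,3,6) ≡ 0 (mod 7); P is on the curve.

Evaluate F(4, 3, 6) term-by-term (mod 7).
  X**3 ↦ 1·64·1·1 = 64
  3*X**2*Y ↦ 3·16·3·1 = 144
  -X**2*Z ↦ -1·16·1·6 = -96
  3*X*Y**2 ↦ 3·4·9·1 = 108
  -3*X*Y*Z ↦ -3·4·3·6 = -216
  3*X*Z**2 ↦ 3·4·1·36 = 432
  Y**3 ↦ 1·1·27·1 = 27
  Y**2*Z ↦ 1·1·9·6 = 54
  3*Y*Z**2 ↦ 3·1·3·36 = 324
  Z**3 ↦ 1·1·1·216 = 216
Sum: F(4, 3, 6) = (64) + (144) + (-96) + (108) + (-216) + (432) + (27) + (54) + (324) + (216) = 1057.
Reducing mod 7: 1057 ≡ 0 (mod 7).
Since F(a, b, c) ≡ 0 (mod 7), P lies on the curve.


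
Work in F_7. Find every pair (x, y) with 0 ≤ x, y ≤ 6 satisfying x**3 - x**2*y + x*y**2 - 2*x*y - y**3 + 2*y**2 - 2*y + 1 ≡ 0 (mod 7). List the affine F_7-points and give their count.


Affine F_7-points: {(0, 1), (0, 3), (0, 5), (3, 0), (4, 3), (4, 4), (4, 6), (5, 0), (6, 0), (6, 3), (6, 5)}; count = 11.

For each of the 49 pairs (x, y) ∈ F_7², evaluate f(x, y) mod 7. Record the zeros.
  x = 0: [0↦1, 1↦0, 2↦4, 3↦0, 4↦3, 5↦0, 6↦6]  zeros at y ∈ {1, 3, 5}
  x = 1: [0↦2, 1↦6, 2↦3, 3↦1, 4↦1, 5↦4, 6↦4]  zeros at y ∈ ∅
  x = 2: [0↦2, 1↦2, 2↦4, 3↦2, 4↦4, 5↦4, 6↦3]  zeros at y ∈ ∅
  x = 3: [0↦0, 1↦1, 2↦6, 3↦2, 4↦4, 5↦6, 6↦2]  zeros at y ∈ {0}
  x = 4: [0↦2, 1↦2, 2↦1, 3↦0, 4↦0, 5↦2, 6↦0]  zeros at y ∈ {3, 4, 6}
  x = 5: [0↦0, 1↦4, 2↦2, 3↦2, 4↦5, 5↦5, 6↦3]  zeros at y ∈ {0}
  x = 6: [0↦0, 1↦6, 2↦1, 3↦0, 4↦4, 5↦0, 6↦3]  zeros at y ∈ {0, 3, 5}
Collecting zeros: affine points = {(0, 1), (0, 3), (0, 5), (3, 0), (4, 3), (4, 4), (4, 6), (5, 0), (6, 0), (6, 3), (6, 5)}.
Total count |C(F_7)_aff| = 11.


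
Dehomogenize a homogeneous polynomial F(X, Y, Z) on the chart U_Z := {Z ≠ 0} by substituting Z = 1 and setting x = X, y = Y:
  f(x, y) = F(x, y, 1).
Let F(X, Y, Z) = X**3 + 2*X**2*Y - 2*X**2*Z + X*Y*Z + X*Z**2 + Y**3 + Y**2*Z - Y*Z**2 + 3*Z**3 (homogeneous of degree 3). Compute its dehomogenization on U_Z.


f(x, y) = x**3 + 2*x**2*y - 2*x**2 + x*y + x + y**3 + y**2 - y + 3

On U_Z we set Z = 1. Each monomial c·X^i·Y^j·Z^k in F becomes c·x^i·y^j·1^k = c·x^i·y^j.
Substituting Z = 1: F(X, Y, 1) = x**3 + 2*x**2*y - 2*x**2 + x*y + x + y**3 + y**2 - y + 3.
Note: deg(f) ≤ deg(F) = 3; strict inequality happens when F is divisible by Z (lost terms).


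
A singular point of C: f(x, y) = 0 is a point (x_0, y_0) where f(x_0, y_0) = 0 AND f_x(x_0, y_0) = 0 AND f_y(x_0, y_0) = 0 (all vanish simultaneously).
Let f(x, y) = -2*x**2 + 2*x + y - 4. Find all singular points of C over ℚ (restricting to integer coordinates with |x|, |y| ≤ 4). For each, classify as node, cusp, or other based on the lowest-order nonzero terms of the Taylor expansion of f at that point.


No singular points in the scanned grid; C is smooth there.

Compute partial derivatives:
  f_x = 2 - 4*x.
  f_y = 1.
f_y = 1 is a nonzero constant, so f_y never vanishes: no point (x, y) can satisfy f = f_x = f_y = 0. In particular no (x, y) ∈ {−4, ..., 4}² is singular; the curve is smooth.


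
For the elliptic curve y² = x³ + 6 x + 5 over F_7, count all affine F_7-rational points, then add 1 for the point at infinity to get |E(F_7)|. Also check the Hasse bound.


Affine points = {(2, 2), (2, 5), (3, 1), (3, 6), (4, 3), (4, 4)}; affine count = 6; |E(F_7)| = 7.

Discriminant check: Δ ∝ 4a³ + 27b² = 4·6³ + 27·5² = 4·216 + 27·25 ≡ 6 (mod 7). Nonzero ⇒ E is nonsingular.
For each x ∈ F_7, compute rhs = x³ + 6·x + 5 mod 7, then count y ∈ F_7 with y² ≡ rhs.
  x = 0: rhs = 5, matching y values: none (0 points).
  x = 1: rhs = 5, matching y values: none (0 points).
  x = 2: rhs = 4, matching y values: 2, 5 (2 points).
  x = 3: rhs = 1, matching y values: 1, 6 (2 points).
  x = 4: rhs = 2, matching y values: 3, 4 (2 points).
  x = 5: rhs = 6, matching y values: none (0 points).
  x = 6: rhs = 5, matching y values: none (0 points).
Total affine count: 6.
Full point count |E(F_7)| = 6 + 1 = 7.
Hasse bound: |7 − (7+1)| = |-1| = 1 ≤ 2√7 ≈ 5.2915 ✓.


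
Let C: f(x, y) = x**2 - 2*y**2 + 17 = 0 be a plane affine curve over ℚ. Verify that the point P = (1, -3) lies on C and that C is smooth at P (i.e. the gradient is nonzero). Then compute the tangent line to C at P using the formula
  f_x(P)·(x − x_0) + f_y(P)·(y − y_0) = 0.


Tangent line at P: 2*x + 12*y + 34 = 0.

Step 1: f(1, -3) = 0, so P lies on C.
Step 2: partial derivatives
  f_x(x, y) = 2*x, f_y(x, y) = -4*y.
  f_x(P) = 2, f_y(P) = 12 (gradient nonzero, so P is smooth).
Step 3: tangent line at P: 2·(x − 1) + 12·(y − -3) = 0.
Expanding: 2*x + 12*y + 34 = 0.


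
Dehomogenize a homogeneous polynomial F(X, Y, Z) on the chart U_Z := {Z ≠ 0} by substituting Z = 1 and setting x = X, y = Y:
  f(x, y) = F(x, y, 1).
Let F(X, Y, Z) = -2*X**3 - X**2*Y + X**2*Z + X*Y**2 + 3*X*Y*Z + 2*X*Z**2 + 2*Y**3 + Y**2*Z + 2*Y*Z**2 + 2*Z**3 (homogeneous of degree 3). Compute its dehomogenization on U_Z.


f(x, y) = -2*x**3 - x**2*y + x**2 + x*y**2 + 3*x*y + 2*x + 2*y**3 + y**2 + 2*y + 2

On U_Z we set Z = 1. Each monomial c·X^i·Y^j·Z^k in F becomes c·x^i·y^j·1^k = c·x^i·y^j.
Substituting Z = 1: F(X, Y, 1) = -2*x**3 - x**2*y + x**2 + x*y**2 + 3*x*y + 2*x + 2*y**3 + y**2 + 2*y + 2.
Note: deg(f) ≤ deg(F) = 3; strict inequality happens when F is divisible by Z (lost terms).


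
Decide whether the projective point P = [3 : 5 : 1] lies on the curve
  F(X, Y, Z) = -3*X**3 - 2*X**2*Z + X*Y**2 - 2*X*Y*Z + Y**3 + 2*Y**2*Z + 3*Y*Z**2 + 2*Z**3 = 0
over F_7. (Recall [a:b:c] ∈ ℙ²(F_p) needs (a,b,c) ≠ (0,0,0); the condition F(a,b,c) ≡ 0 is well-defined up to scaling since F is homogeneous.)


F(3,5,1) ≡ 5 (mod 7); P is NOT on the curve.

Evaluate F(3, 5, 1) term-by-term (mod 7).
  -3*X**3 ↦ -3·27·1·1 = -81
  -2*X**2*Z ↦ -2·9·1·1 = -18
  X*Y**2 ↦ 1·3·25·1 = 75
  -2*X*Y*Z ↦ -2·3·5·1 = -30
  Y**3 ↦ 1·1·125·1 = 125
  2*Y**2*Z ↦ 2·1·25·1 = 50
  3*Y*Z**2 ↦ 3·1·5·1 = 15
  2*Z**3 ↦ 2·1·1·1 = 2
Sum: F(3, 5, 1) = (-81) + (-18) + (75) + (-30) + (125) + (50) + (15) + (2) = 138.
Reducing mod 7: 138 ≡ 5 (mod 7).
Since F(a, b, c) ≡ 5 ≠ 0 (mod 7), P does NOT lie on the curve.


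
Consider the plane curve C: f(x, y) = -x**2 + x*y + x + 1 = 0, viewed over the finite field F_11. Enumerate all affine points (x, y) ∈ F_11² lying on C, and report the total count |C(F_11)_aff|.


Affine F_11-points: {(1, 10), (2, 6), (3, 9), (4, 0), (5, 6), (6, 3), (7, 9), (8, 0), (9, 3), (10, 10)}; count = 10.

For each of the 121 pairs (x, y) ∈ F_11², evaluate f(x, y) mod 11. Record the zeros.
  x = 0: [0↦1, 1↦1, 2↦1, 3↦1, 4↦1, 5↦1, 6↦1, 7↦1, 8↦1, 9↦1, 10↦1]  zeros at y ∈ ∅
  x = 1: [0↦1, 1↦2, 2↦3, 3↦4, 4↦5, 5↦6, 6↦7, 7↦8, 8↦9, 9↦10, 10↦0]  zeros at y ∈ {10}
  x = 2: [0↦10, 1↦1, 2↦3, 3↦5, 4↦7, 5↦9, 6↦0, 7↦2, 8↦4, 9↦6, 10↦8]  zeros at y ∈ {6}
  x = 3: [0↦6, 1↦9, 2↦1, 3↦4, 4↦7, 5↦10, 6↦2, 7↦5, 8↦8, 9↦0, 10↦3]  zeros at y ∈ {9}
  x = 4: [0↦0, 1↦4, 2↦8, 3↦1, 4↦5, 5↦9, 6↦2, 7↦6, 8↦10, 9↦3, 10↦7]  zeros at y ∈ {0}
  x = 5: [0↦3, 1↦8, 2↦2, 3↦7, 4↦1, 5↦6, 6↦0, 7↦5, 8↦10, 9↦4, 10↦9]  zeros at y ∈ {6}
  x = 6: [0↦4, 1↦10, 2↦5, 3↦0, 4↦6, 5↦1, 6↦7, 7↦2, 8↦8, 9↦3, 10↦9]  zeros at y ∈ {3}
  x = 7: [0↦3, 1↦10, 2↦6, 3↦2, 4↦9, 5↦5, 6↦1, 7↦8, 8↦4, 9↦0, 10↦7]  zeros at y ∈ {9}
  x = 8: [0↦0, 1↦8, 2↦5, 3↦2, 4↦10, 5↦7, 6↦4, 7↦1, 8↦9, 9↦6, 10↦3]  zeros at y ∈ {0}
  x = 9: [0↦6, 1↦4, 2↦2, 3↦0, 4↦9, 5↦7, 6↦5, 7↦3, 8↦1, 9↦10, 10↦8]  zeros at y ∈ {3}
  x = 10: [0↦10, 1↦9, 2↦8, 3↦7, 4↦6, 5↦5, 6↦4, 7↦3, 8↦2, 9↦1, 10↦0]  zeros at y ∈ {10}
Collecting zeros: affine points = {(1, 10), (2, 6), (3, 9), (4, 0), (5, 6), (6, 3), (7, 9), (8, 0), (9, 3), (10, 10)}.
Total count |C(F_11)_aff| = 10.


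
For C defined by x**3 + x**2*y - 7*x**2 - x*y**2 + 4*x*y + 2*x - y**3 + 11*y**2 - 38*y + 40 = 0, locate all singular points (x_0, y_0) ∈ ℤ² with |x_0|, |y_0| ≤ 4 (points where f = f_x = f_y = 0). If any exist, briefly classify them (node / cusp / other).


Singular points: {(1, 3)}; classification: node.

Compute partial derivatives:
  f_x = 3*x**2 + 2*x*y - 14*x - y**2 + 4*y + 2.
  f_y = x**2 - 2*x*y + 4*x - 3*y**2 + 22*y - 38.
Scan x_0 ∈ {−4, ..., 4}. For each x_0, f_y(x_0, y) is a polynomial in y; find its integer roots y ∈ {−4, ..., 4}, then test f_x and f at those candidates.
  x = -4: f_y(-4, y) = -3*y**2 + 30*y - 38; no integer root y with |y| ≤ 4.
  x = -3: f_y(-3, y) = -3*y**2 + 28*y - 41; no integer root y with |y| ≤ 4.
  x = -2: f_y(-2, y) = -3*y**2 + 26*y - 42; no integer root y with |y| ≤ 4.
  x = -1: f_y(-1, y) = -3*y**2 + 24*y - 41; no integer root y with |y| ≤ 4.
  x = 0: f_y(0, y) = -3*y**2 + 22*y - 38; no integer root y with |y| ≤ 4.
  x = 1: f_y(1, y) = -3*y**2 + 20*y - 33; vanishes at y ∈ {3}. (1, 3): f_x = 0, f = 0 — SINGULAR.
  x = 2: f_y(2, y) = -3*y**2 + 18*y - 26; no integer root y with |y| ≤ 4.
  x = 3: f_y(3, y) = -3*y**2 + 16*y - 17; no integer root y with |y| ≤ 4.
  x = 4: f_y(4, y) = -3*y**2 + 14*y - 6; no integer root y with |y| ≤ 4.
Only singular point on the grid: (1, 3).
Classify: substitute x = 1 + u, y = 3 + v and expand: f = u**3 + u**2*v - u**2 - u*v**2 - v**3 + v**2.
No constant or linear terms (consistent with a singular point). Quadratic part: -u**2 + v**2. Cubic part: u**3 + u**2*v - u*v**2 - v**3.
The quadratic part v**2 - u**2 = (v − u)(v + u) splits into two distinct linear factors, so there are two distinct tangent lines y − 3 = ±(x − 1) — this is a node (ordinary double point).
Classification: node.


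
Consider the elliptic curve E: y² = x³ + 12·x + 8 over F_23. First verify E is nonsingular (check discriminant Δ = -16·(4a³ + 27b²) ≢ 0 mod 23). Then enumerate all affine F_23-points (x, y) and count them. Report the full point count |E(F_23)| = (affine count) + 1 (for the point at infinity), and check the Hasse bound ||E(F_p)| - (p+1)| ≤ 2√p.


Affine points = {(0, 10), (0, 13), (3, 5), (3, 18), (5, 3), (5, 20), (8, 8), (8, 15), (10, 1), (10, 22), (16, 8), (16, 15), (22, 8), (22, 15)}; affine count = 14; |E(F_23)| = 15.

Discriminant check: Δ ∝ 4a³ + 27b² = 4·12³ + 27·8² = 4·1728 + 27·64 ≡ 15 (mod 23). Nonzero ⇒ E is nonsingular.
For each x ∈ F_23, compute rhs = x³ + 12·x + 8 mod 23, then count y ∈ F_23 with y² ≡ rhs.
  x = 0: rhs = 8, matching y values: 10, 13 (2 points).
  x = 1: rhs = 21, matching y values: none (0 points).
  x = 2: rhs = 17, matching y values: none (0 points).
  x = 3: rhs = 2, matching y values: 5, 18 (2 points).
  x = 4: rhs = 5, matching y values: none (0 points).
  x = 5: rhs = 9, matching y values: 3, 20 (2 points).
  x = 6: rhs = 20, matching y values: none (0 points).
  x = 7: rhs = 21, matching y values: none (0 points).
  x = 8: rhs = 18, matching y values: 8, 15 (2 points).
  x = 9: rhs = 17, matching y values: none (0 points).
  x = 10: rhs = 1, matching y values: 1, 22 (2 points).
  x = 11: rhs = 22, matching y values: none (0 points).
  x = 12: rhs = 17, matching y values: none (0 points).
  x = 13: rhs = 15, matching y values: none (0 points).
  x = 14: rhs = 22, matching y values: none (0 points).
  x = 15: rhs = 21, matching y values: none (0 points).
  x = 16: rhs = 18, matching y values: 8, 15 (2 points).
  x = 17: rhs = 19, matching y values: none (0 points).
  x = 18: rhs = 7, matching y values: none (0 points).
  x = 19: rhs = 11, matching y values: none (0 points).
  x = 20: rhs = 14, matching y values: none (0 points).
  x = 21: rhs = 22, matching y values: none (0 points).
  x = 22: rhs = 18, matching y values: 8, 15 (2 points).
Total affine count: 14.
Full point count |E(F_23)| = 14 + 1 = 15.
Hasse bound: |15 − (23+1)| = |-9| = 9 ≤ 2√23 ≈ 9.5917 ✓.


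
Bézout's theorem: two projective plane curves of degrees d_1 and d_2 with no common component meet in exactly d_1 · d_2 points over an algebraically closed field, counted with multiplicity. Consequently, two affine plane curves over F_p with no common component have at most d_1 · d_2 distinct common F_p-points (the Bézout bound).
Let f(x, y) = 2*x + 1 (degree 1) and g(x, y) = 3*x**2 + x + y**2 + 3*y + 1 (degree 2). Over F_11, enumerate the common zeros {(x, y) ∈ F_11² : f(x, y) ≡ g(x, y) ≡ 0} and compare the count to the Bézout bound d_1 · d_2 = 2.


Common zeros: {(5, 3), (5, 5)}; count = 2; Bézout bound = 2.

deg(f) = 1, deg(g) = 2, so Bézout bound = 2.
Scan x ∈ F_11. For each x, list the y ∈ F_11 with f(x, y) ≡ 0 and those with g(x, y) ≡ 0 (mod 11); the common zeros in that column are the intersection.
  x = 0: f ≡ 0 at y ∈ ∅; g ≡ 0 at y ∈ {2, 6}; common: ∅.
  x = 1: f ≡ 0 at y ∈ ∅; g ≡ 0 at y ∈ {4}; common: ∅.
  x = 2: f ≡ 0 at y ∈ ∅; g ≡ 0 at y ∈ {3, 5}; common: ∅.
  x = 3: f ≡ 0 at y ∈ ∅; g ≡ 0 at y ∈ ∅; common: ∅.
  x = 4: f ≡ 0 at y ∈ ∅; g ≡ 0 at y ∈ ∅; common: ∅.
  x = 5: f ≡ 0 at y ∈ {0, 1, 2, 3, 4, 5, 6, 7, 8, 9, 10}; g ≡ 0 at y ∈ {3, 5}; common: {3, 5}.
  x = 6: f ≡ 0 at y ∈ ∅; g ≡ 0 at y ∈ {4}; common: ∅.
  x = 7: f ≡ 0 at y ∈ ∅; g ≡ 0 at y ∈ {2, 6}; common: ∅.
  x = 8: f ≡ 0 at y ∈ ∅; g ≡ 0 at y ∈ ∅; common: ∅.
  x = 9: f ≡ 0 at y ∈ ∅; g ≡ 0 at y ∈ {0, 8}; common: ∅.
  x = 10: f ≡ 0 at y ∈ ∅; g ≡ 0 at y ∈ ∅; common: ∅.
Collecting: common zeros = {(5, 3), (5, 5)}, so the count is 2.
Comparison with the Bézout bound: 2 ≤ 2 = deg(f)·deg(g), as expected for curves with no common component (the bound is attained).


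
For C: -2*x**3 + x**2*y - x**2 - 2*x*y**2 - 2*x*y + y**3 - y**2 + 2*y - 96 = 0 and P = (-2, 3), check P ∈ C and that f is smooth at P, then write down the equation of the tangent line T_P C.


Tangent line at P: -56*x + 55*y - 277 = 0.

Step 1: f(-2, 3) = 0, so P lies on C.
Step 2: partial derivatives
  f_x(x, y) = -6*x**2 + 2*x*y - 2*x - 2*y**2 - 2*y, f_y(x, y) = x**2 - 4*x*y - 2*x + 3*y**2 - 2*y + 2.
  f_x(P) = -56, f_y(P) = 55 (gradient nonzero, so P is smooth).
Step 3: tangent line at P: -56·(x − -2) + 55·(y − 3) = 0.
Expanding: -56*x + 55*y - 277 = 0.


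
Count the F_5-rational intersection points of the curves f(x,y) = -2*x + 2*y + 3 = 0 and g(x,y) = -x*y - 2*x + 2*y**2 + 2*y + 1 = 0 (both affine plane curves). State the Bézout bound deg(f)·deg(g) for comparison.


Common zeros: {(0, 1), (2, 3)}; count = 2; Bézout bound = 2.

deg(f) = 1, deg(g) = 2, so Bézout bound = 2.
Scan x ∈ F_5. For each x, list the y ∈ F_5 with f(x, y) ≡ 0 and those with g(x, y) ≡ 0 (mod 5); the common zeros in that column are the intersection.
  x = 0: f ≡ 0 at y ∈ {1}; g ≡ 0 at y ∈ {1, 3}; common: {1}.
  x = 1: f ≡ 0 at y ∈ {2}; g ≡ 0 at y ∈ {3, 4}; common: ∅.
  x = 2: f ≡ 0 at y ∈ {3}; g ≡ 0 at y ∈ {2, 3}; common: {3}.
  x = 3: f ≡ 0 at y ∈ {4}; g ≡ 0 at y ∈ {0, 3}; common: ∅.
  x = 4: f ≡ 0 at y ∈ {0}; g ≡ 0 at y ∈ {3}; common: ∅.
Collecting: common zeros = {(0, 1), (2, 3)}, so the count is 2.
Comparison with the Bézout bound: 2 ≤ 2 = deg(f)·deg(g), as expected for curves with no common component (the bound is attained).


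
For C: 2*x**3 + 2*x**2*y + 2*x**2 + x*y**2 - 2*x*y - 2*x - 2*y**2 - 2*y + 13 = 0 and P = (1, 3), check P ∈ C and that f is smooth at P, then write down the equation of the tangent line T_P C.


Tangent line at P: 23*x - 8*y + 1 = 0.

Step 1: f(1, 3) = 0, so P lies on C.
Step 2: partial derivatives
  f_x(x, y) = 6*x**2 + 4*x*y + 4*x + y**2 - 2*y - 2, f_y(x, y) = 2*x**2 + 2*x*y - 2*x - 4*y - 2.
  f_x(P) = 23, f_y(P) = -8 (gradient nonzero, so P is smooth).
Step 3: tangent line at P: 23·(x − 1) + -8·(y − 3) = 0.
Expanding: 23*x - 8*y + 1 = 0.


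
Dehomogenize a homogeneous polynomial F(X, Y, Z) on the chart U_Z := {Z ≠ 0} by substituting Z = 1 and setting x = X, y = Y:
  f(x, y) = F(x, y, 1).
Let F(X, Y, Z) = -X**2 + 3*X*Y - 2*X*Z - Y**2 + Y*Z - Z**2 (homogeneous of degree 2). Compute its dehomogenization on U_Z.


f(x, y) = -x**2 + 3*x*y - 2*x - y**2 + y - 1

On U_Z we set Z = 1. Each monomial c·X^i·Y^j·Z^k in F becomes c·x^i·y^j·1^k = c·x^i·y^j.
Substituting Z = 1: F(X, Y, 1) = -x**2 + 3*x*y - 2*x - y**2 + y - 1.
Note: deg(f) ≤ deg(F) = 2; strict inequality happens when F is divisible by Z (lost terms).


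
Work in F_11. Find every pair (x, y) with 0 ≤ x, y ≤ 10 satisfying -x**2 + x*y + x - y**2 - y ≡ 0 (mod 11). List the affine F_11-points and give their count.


Affine F_11-points: {(0, 0), (0, 10), (1, 0), (2, 5), (2, 7), (4, 5), (4, 9), (6, 7), (6, 9), (7, 3), (8, 3), (8, 4)}; count = 12.

For each of the 121 pairs (x, y) ∈ F_11², evaluate f(x, y) mod 11. Record the zeros.
  x = 0: [0↦0, 1↦9, 2↦5, 3↦10, 4↦2, 5↦3, 6↦2, 7↦10, 8↦5, 9↦9, 10↦0]  zeros at y ∈ {0, 10}
  x = 1: [0↦0, 1↦10, 2↦7, 3↦2, 4↦6, 5↦8, 6↦8, 7↦6, 8↦2, 9↦7, 10↦10]  zeros at y ∈ {0}
  x = 2: [0↦9, 1↦9, 2↦7, 3↦3, 4↦8, 5↦0, 6↦1, 7↦0, 8↦8, 9↦3, 10↦7]  zeros at y ∈ {5, 7}
  x = 3: [0↦5, 1↦6, 2↦5, 3↦2, 4↦8, 5↦1, 6↦3, 7↦3, 8↦1, 9↦8, 10↦2]  zeros at y ∈ ∅
  x = 4: [0↦10, 1↦1, 2↦1, 3↦10, 4↦6, 5↦0, 6↦3, 7↦4, 8↦3, 9↦0, 10↦6]  zeros at y ∈ {5, 9}
  x = 5: [0↦2, 1↦5, 2↦6, 3↦5, 4↦2, 5↦8, 6↦1, 7↦3, 8↦3, 9↦1, 10↦8]  zeros at y ∈ ∅
  x = 6: [0↦3, 1↦7, 2↦9, 3↦9, 4↦7, 5↦3, 6↦8, 7↦0, 8↦1, 9↦0, 10↦8]  zeros at y ∈ {7, 9}
  x = 7: [0↦2, 1↦7, 2↦10, 3↦0, 4↦10, 5↦7, 6↦2, 7↦6, 8↦8, 9↦8, 10↦6]  zeros at y ∈ {3}
  x = 8: [0↦10, 1↦5, 2↦9, 3↦0, 4↦0, 5↦9, 6↦5, 7↦10, 8↦2, 9↦3, 10↦2]  zeros at y ∈ {3, 4}
  x = 9: [0↦5, 1↦1, 2↦6, 3↦9, 4↦10, 5↦9, 6↦6, 7↦1, 8↦5, 9↦7, 10↦7]  zeros at y ∈ ∅
  x = 10: [0↦9, 1↦6, 2↦1, 3↦5, 4↦7, 5↦7, 6↦5, 7↦1, 8↦6, 9↦9, 10↦10]  zeros at y ∈ ∅
Collecting zeros: affine points = {(0, 0), (0, 10), (1, 0), (2, 5), (2, 7), (4, 5), (4, 9), (6, 7), (6, 9), (7, 3), (8, 3), (8, 4)}.
Total count |C(F_11)_aff| = 12.


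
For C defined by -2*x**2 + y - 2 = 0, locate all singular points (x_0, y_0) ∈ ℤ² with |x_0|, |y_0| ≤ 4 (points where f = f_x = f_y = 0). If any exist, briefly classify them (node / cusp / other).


No singular points in the scanned grid; C is smooth there.

Compute partial derivatives:
  f_x = -4*x.
  f_y = 1.
f_y = 1 is a nonzero constant, so f_y never vanishes: no point (x, y) can satisfy f = f_x = f_y = 0. In particular no (x, y) ∈ {−4, ..., 4}² is singular; the curve is smooth.


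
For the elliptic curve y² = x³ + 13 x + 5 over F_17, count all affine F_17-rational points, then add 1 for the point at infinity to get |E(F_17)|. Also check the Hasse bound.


Affine points = {(1, 6), (1, 11), (4, 6), (4, 11), (5, 5), (5, 12), (8, 3), (8, 14), (9, 1), (9, 16), (10, 8), (10, 9), (11, 0), (12, 6), (12, 11), (13, 5), (13, 12), (16, 5), (16, 12)}; affine count = 19; |E(F_17)| = 20.

Discriminant check: Δ ∝ 4a³ + 27b² = 4·13³ + 27·5² = 4·2197 + 27·25 ≡ 11 (mod 17). Nonzero ⇒ E is nonsingular.
For each x ∈ F_17, compute rhs = x³ + 13·x + 5 mod 17, then count y ∈ F_17 with y² ≡ rhs.
  x = 0: rhs = 5, matching y values: none (0 points).
  x = 1: rhs = 2, matching y values: 6, 11 (2 points).
  x = 2: rhs = 5, matching y values: none (0 points).
  x = 3: rhs = 3, matching y values: none (0 points).
  x = 4: rhs = 2, matching y values: 6, 11 (2 points).
  x = 5: rhs = 8, matching y values: 5, 12 (2 points).
  x = 6: rhs = 10, matching y values: none (0 points).
  x = 7: rhs = 14, matching y values: none (0 points).
  x = 8: rhs = 9, matching y values: 3, 14 (2 points).
  x = 9: rhs = 1, matching y values: 1, 16 (2 points).
  x = 10: rhs = 13, matching y values: 8, 9 (2 points).
  x = 11: rhs = 0, matching y values: 0 (1 points).
  x = 12: rhs = 2, matching y values: 6, 11 (2 points).
  x = 13: rhs = 8, matching y values: 5, 12 (2 points).
  x = 14: rhs = 7, matching y values: none (0 points).
  x = 15: rhs = 5, matching y values: none (0 points).
  x = 16: rhs = 8, matching y values: 5, 12 (2 points).
Total affine count: 19.
Full point count |E(F_17)| = 19 + 1 = 20.
Hasse bound: |20 − (17+1)| = |2| = 2 ≤ 2√17 ≈ 8.2462 ✓.


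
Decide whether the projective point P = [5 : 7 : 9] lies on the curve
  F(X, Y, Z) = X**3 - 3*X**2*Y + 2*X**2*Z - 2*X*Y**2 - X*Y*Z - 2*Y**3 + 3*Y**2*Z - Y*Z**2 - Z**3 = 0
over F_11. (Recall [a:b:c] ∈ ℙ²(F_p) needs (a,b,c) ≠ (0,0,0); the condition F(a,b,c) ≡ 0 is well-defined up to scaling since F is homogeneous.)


F(5,7,9) ≡ 5 (mod 11); P is NOT on the curve.

Evaluate F(5, 7, 9) term-by-term (mod 11).
  X**3 ↦ 1·125·1·1 = 125
  -3*X**2*Y ↦ -3·25·7·1 = -525
  2*X**2*Z ↦ 2·25·1·9 = 450
  -2*X*Y**2 ↦ -2·5·49·1 = -490
  -X*Y*Z ↦ -1·5·7·9 = -315
  -2*Y**3 ↦ -2·1·343·1 = -686
  3*Y**2*Z ↦ 3·1·49·9 = 1323
  -Y*Z**2 ↦ -1·1·7·81 = -567
  -Z**3 ↦ -1·1·1·729 = -729
Sum: F(5, 7, 9) = (125) + (-525) + (450) + (-490) + (-315) + (-686) + (1323) + (-567) + (-729) = -1414.
Reducing mod 11: -1414 ≡ 5 (mod 11).
Since F(a, b, c) ≡ 5 ≠ 0 (mod 11), P does NOT lie on the curve.


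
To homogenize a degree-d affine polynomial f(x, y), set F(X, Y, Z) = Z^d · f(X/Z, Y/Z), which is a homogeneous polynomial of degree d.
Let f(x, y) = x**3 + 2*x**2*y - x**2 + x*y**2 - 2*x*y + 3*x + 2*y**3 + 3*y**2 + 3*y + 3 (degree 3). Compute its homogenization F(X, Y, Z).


F(X, Y, Z) = X**3 + 2*X**2*Y - X**2*Z + X*Y**2 - 2*X*Y*Z + 3*X*Z**2 + 2*Y**3 + 3*Y**2*Z + 3*Y*Z**2 + 3*Z**3

deg(f) = 3.
Substitute x = X/Z, y = Y/Z into f, then multiply by Z^3.
  monomial 1·x^3·y^0 ↦ 1·X^3·Y^0·Z^0.
  monomial 2·x^2·y^1 ↦ 2·X^2·Y^1·Z^0.
  monomial -1·x^2·y^0 ↦ -1·X^2·Y^0·Z^1.
  monomial 1·x^1·y^2 ↦ 1·X^1·Y^2·Z^0.
  monomial -2·x^1·y^1 ↦ -2·X^1·Y^1·Z^1.
  monomial 3·x^1·y^0 ↦ 3·X^1·Y^0·Z^2.
  monomial 2·x^0·y^3 ↦ 2·X^0·Y^3·Z^0.
  monomial 3·x^0·y^2 ↦ 3·X^0·Y^2·Z^1.
  monomial 3·x^0·y^1 ↦ 3·X^0·Y^1·Z^2.
  monomial 3·x^0·y^0 ↦ 3·X^0·Y^0·Z^3.
Collecting: F(X, Y, Z) = X**3 + 2*X**2*Y - X**2*Z + X*Y**2 - 2*X*Y*Z + 3*X*Z**2 + 2*Y**3 + 3*Y**2*Z + 3*Y*Z**2 + 3*Z**3.


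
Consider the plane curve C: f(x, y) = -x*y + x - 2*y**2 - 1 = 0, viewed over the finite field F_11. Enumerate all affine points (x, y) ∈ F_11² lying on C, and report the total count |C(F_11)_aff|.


Affine F_11-points: {(0, 4), (0, 7), (1, 0), (1, 5), (2, 2), (2, 8), (3, 6), (3, 9), (7, 3), (7, 10)}; count = 10.

For each of the 121 pairs (x, y) ∈ F_11², evaluate f(x, y) mod 11. Record the zeros.
  x = 0: [0↦10, 1↦8, 2↦2, 3↦3, 4↦0, 5↦4, 6↦4, 7↦0, 8↦3, 9↦2, 10↦8]  zeros at y ∈ {4, 7}
  x = 1: [0↦0, 1↦8, 2↦1, 3↦1, 4↦8, 5↦0, 6↦10, 7↦5, 8↦7, 9↦5, 10↦10]  zeros at y ∈ {0, 5}
  x = 2: [0↦1, 1↦8, 2↦0, 3↦10, 4↦5, 5↦7, 6↦5, 7↦10, 8↦0, 9↦8, 10↦1]  zeros at y ∈ {2, 8}
  x = 3: [0↦2, 1↦8, 2↦10, 3↦8, 4↦2, 5↦3, 6↦0, 7↦4, 8↦4, 9↦0, 10↦3]  zeros at y ∈ {6, 9}
  x = 4: [0↦3, 1↦8, 2↦9, 3↦6, 4↦10, 5↦10, 6↦6, 7↦9, 8↦8, 9↦3, 10↦5]  zeros at y ∈ ∅
  x = 5: [0↦4, 1↦8, 2↦8, 3↦4, 4↦7, 5↦6, 6↦1, 7↦3, 8↦1, 9↦6, 10↦7]  zeros at y ∈ ∅
  x = 6: [0↦5, 1↦8, 2↦7, 3↦2, 4↦4, 5↦2, 6↦7, 7↦8, 8↦5, 9↦9, 10↦9]  zeros at y ∈ ∅
  x = 7: [0↦6, 1↦8, 2↦6, 3↦0, 4↦1, 5↦9, 6↦2, 7↦2, 8↦9, 9↦1, 10↦0]  zeros at y ∈ {3, 10}
  x = 8: [0↦7, 1↦8, 2↦5, 3↦9, 4↦9, 5↦5, 6↦8, 7↦7, 8↦2, 9↦4, 10↦2]  zeros at y ∈ ∅
  x = 9: [0↦8, 1↦8, 2↦4, 3↦7, 4↦6, 5↦1, 6↦3, 7↦1, 8↦6, 9↦7, 10↦4]  zeros at y ∈ ∅
  x = 10: [0↦9, 1↦8, 2↦3, 3↦5, 4↦3, 5↦8, 6↦9, 7↦6, 8↦10, 9↦10, 10↦6]  zeros at y ∈ ∅
Collecting zeros: affine points = {(0, 4), (0, 7), (1, 0), (1, 5), (2, 2), (2, 8), (3, 6), (3, 9), (7, 3), (7, 10)}.
Total count |C(F_11)_aff| = 10.


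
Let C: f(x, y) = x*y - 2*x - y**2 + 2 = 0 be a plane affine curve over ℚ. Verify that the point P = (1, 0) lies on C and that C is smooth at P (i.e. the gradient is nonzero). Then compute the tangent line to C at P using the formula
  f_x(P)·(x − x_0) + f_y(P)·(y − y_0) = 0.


Tangent line at P: -2*x + y + 2 = 0.

Step 1: f(1, 0) = 0, so P lies on C.
Step 2: partial derivatives
  f_x(x, y) = y - 2, f_y(x, y) = x - 2*y.
  f_x(P) = -2, f_y(P) = 1 (gradient nonzero, so P is smooth).
Step 3: tangent line at P: -2·(x − 1) + 1·(y − 0) = 0.
Expanding: -2*x + y + 2 = 0.


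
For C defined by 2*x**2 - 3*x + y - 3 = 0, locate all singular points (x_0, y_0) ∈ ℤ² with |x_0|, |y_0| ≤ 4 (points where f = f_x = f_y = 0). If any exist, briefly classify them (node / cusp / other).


No singular points in the scanned grid; C is smooth there.

Compute partial derivatives:
  f_x = 4*x - 3.
  f_y = 1.
f_y = 1 is a nonzero constant, so f_y never vanishes: no point (x, y) can satisfy f = f_x = f_y = 0. In particular no (x, y) ∈ {−4, ..., 4}² is singular; the curve is smooth.


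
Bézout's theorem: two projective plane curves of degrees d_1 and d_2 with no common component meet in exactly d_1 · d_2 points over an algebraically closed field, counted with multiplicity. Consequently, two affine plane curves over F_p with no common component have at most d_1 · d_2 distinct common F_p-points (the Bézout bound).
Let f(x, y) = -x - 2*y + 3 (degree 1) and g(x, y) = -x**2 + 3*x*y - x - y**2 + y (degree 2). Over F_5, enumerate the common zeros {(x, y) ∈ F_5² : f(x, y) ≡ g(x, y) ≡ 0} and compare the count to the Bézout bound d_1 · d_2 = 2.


Common zeros: ∅; count = 0; Bézout bound = 2.

deg(f) = 1, deg(g) = 2, so Bézout bound = 2.
Scan x ∈ F_5. For each x, list the y ∈ F_5 with f(x, y) ≡ 0 and those with g(x, y) ≡ 0 (mod 5); the common zeros in that column are the intersection.
  x = 0: f ≡ 0 at y ∈ {4}; g ≡ 0 at y ∈ {0, 1}; common: ∅.
  x = 1: f ≡ 0 at y ∈ {1}; g ≡ 0 at y ∈ ∅; common: ∅.
  x = 2: f ≡ 0 at y ∈ {3}; g ≡ 0 at y ∈ {1}; common: ∅.
  x = 3: f ≡ 0 at y ∈ {0}; g ≡ 0 at y ∈ ∅; common: ∅.
  x = 4: f ≡ 0 at y ∈ {2}; g ≡ 0 at y ∈ {0, 3}; common: ∅.
Collecting: common zeros = ∅, so the count is 0.
Comparison with the Bézout bound: 0 ≤ 2 = deg(f)·deg(g), as expected for curves with no common component (the affine F_5-count falls short of the bound because intersections may lie at infinity, over extension fields, or carry multiplicity).


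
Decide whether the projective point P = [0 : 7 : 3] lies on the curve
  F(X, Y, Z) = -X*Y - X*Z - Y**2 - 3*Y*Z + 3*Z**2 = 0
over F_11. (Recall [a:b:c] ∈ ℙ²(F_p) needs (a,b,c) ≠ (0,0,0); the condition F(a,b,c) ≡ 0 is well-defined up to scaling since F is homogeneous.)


F(0,7,3) ≡ 3 (mod 11); P is NOT on the curve.

Evaluate F(0, 7, 3) term-by-term (mod 11).
  -X*Y ↦ -1·0·7·1 = 0
  -X*Z ↦ -1·0·1·3 = 0
  -Y**2 ↦ -1·1·49·1 = -49
  -3*Y*Z ↦ -3·1·7·3 = -63
  3*Z**2 ↦ 3·1·1·9 = 27
Sum: F(0, 7, 3) = (0) + (0) + (-49) + (-63) + (27) = -85.
Reducing mod 11: -85 ≡ 3 (mod 11).
Since F(a, b, c) ≡ 3 ≠ 0 (mod 11), P does NOT lie on the curve.


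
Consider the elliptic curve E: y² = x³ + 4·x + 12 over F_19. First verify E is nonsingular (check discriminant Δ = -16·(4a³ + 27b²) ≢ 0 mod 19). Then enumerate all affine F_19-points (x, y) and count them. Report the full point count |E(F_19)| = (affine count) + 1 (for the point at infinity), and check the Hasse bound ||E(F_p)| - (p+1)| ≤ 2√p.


Affine points = {(1, 6), (1, 13), (2, 3), (2, 16), (4, 4), (4, 15), (5, 9), (5, 10), (6, 9), (6, 10), (8, 9), (8, 10), (9, 6), (9, 13), (10, 8), (10, 11), (11, 0), (13, 0), (14, 0), (16, 7), (16, 12), (18, 8), (18, 11)}; affine count = 23; |E(F_19)| = 24.

Discriminant check: Δ ∝ 4a³ + 27b² = 4·4³ + 27·12² = 4·64 + 27·144 ≡ 2 (mod 19). Nonzero ⇒ E is nonsingular.
For each x ∈ F_19, compute rhs = x³ + 4·x + 12 mod 19, then count y ∈ F_19 with y² ≡ rhs.
  x = 0: rhs = 12, matching y values: none (0 points).
  x = 1: rhs = 17, matching y values: 6, 13 (2 points).
  x = 2: rhs = 9, matching y values: 3, 16 (2 points).
  x = 3: rhs = 13, matching y values: none (0 points).
  x = 4: rhs = 16, matching y values: 4, 15 (2 points).
  x = 5: rhs = 5, matching y values: 9, 10 (2 points).
  x = 6: rhs = 5, matching y values: 9, 10 (2 points).
  x = 7: rhs = 3, matching y values: none (0 points).
  x = 8: rhs = 5, matching y values: 9, 10 (2 points).
  x = 9: rhs = 17, matching y values: 6, 13 (2 points).
  x = 10: rhs = 7, matching y values: 8, 11 (2 points).
  x = 11: rhs = 0, matching y values: 0 (1 points).
  x = 12: rhs = 2, matching y values: none (0 points).
  x = 13: rhs = 0, matching y values: 0 (1 points).
  x = 14: rhs = 0, matching y values: 0 (1 points).
  x = 15: rhs = 8, matching y values: none (0 points).
  x = 16: rhs = 11, matching y values: 7, 12 (2 points).
  x = 17: rhs = 15, matching y values: none (0 points).
  x = 18: rhs = 7, matching y values: 8, 11 (2 points).
Total affine count: 23.
Full point count |E(F_19)| = 23 + 1 = 24.
Hasse bound: |24 − (19+1)| = |4| = 4 ≤ 2√19 ≈ 8.7178 ✓.
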